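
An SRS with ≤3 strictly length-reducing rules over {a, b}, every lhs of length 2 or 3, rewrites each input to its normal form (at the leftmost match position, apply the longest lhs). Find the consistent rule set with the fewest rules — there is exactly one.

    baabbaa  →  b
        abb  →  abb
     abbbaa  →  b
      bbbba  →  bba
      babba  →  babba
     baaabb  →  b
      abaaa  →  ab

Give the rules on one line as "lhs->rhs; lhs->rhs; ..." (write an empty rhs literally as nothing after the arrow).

  | baabbaa => bbbbaa => aabaa => bbaa => bbb => aa => b
  | abb
  | abbbaa => aaaaa => aa => b
  | bbbba => aaba => bba

aa->b; aaa->; bbb->aa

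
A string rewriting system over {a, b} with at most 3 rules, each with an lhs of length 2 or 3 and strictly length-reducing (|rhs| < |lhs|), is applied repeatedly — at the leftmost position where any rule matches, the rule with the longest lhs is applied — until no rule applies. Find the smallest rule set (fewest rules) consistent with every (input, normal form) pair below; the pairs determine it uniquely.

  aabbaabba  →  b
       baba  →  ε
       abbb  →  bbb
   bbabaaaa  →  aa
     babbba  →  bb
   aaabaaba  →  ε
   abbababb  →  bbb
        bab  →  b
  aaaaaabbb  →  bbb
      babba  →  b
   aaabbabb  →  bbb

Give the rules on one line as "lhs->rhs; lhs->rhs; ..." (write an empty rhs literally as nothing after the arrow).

  | aabbaabba => abbaabba => bbaabba => babba => bba => b
  | baba => ba => ε
  | abbb => bbb
  | bbabaaaa => bbaaaa => baaa => aa

ab->b; ba->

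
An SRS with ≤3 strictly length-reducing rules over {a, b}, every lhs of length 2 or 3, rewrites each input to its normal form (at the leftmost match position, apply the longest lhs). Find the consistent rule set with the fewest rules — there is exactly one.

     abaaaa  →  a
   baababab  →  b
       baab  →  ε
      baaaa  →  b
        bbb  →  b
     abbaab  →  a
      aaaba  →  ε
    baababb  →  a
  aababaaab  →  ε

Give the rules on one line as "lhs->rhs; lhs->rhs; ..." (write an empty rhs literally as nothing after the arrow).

aa->; ab->a; bb->

  | abaaaa => aaaaa => aaa => a
  | baababab => bbabab => abab => aab => b
  | baab => bb => ε
  | baaaa => baa => b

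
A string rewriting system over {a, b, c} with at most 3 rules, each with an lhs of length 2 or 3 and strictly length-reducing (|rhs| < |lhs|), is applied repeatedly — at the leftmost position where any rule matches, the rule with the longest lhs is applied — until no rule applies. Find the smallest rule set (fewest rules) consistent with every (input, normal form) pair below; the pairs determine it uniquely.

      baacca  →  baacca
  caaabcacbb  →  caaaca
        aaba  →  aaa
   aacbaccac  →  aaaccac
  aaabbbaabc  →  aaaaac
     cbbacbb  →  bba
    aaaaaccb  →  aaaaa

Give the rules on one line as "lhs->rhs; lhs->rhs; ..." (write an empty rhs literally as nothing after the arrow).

ab->a; cb->b

  | baacca
  | caaabcacbb => caaacacbb => caaacabb => caaacab => caaaca
  | aaba => aaa
  | aacbaccac => aabaccac => aaaccac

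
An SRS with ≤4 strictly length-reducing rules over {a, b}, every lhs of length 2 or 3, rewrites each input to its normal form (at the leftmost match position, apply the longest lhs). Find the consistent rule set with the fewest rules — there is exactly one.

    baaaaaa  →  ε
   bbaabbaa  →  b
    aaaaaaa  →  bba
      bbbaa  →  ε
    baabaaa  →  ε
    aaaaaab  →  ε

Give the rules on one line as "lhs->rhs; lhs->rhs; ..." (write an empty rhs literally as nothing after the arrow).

  | baaaaaa => bbaaa => bbb => ε
  | bbaabbaa => bbbbaa => baa => b
  | aaaaaaa => baaaa => bba
  | bbbaa => aa => ε

aa->; aaa->b; bbb->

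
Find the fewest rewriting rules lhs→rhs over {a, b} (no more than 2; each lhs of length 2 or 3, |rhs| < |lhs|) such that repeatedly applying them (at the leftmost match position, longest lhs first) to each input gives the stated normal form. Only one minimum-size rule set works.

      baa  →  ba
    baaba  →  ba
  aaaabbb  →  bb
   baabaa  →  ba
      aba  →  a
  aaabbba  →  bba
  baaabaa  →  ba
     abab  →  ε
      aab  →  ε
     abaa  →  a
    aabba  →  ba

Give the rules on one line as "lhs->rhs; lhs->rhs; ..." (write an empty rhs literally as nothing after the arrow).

  | baa => ba
  | baaba => baba => ba
  | aaaabbb => aaabbb => aabbb => abbb => bb
  | baabaa => babaa => baa => ba

aa->a; ab->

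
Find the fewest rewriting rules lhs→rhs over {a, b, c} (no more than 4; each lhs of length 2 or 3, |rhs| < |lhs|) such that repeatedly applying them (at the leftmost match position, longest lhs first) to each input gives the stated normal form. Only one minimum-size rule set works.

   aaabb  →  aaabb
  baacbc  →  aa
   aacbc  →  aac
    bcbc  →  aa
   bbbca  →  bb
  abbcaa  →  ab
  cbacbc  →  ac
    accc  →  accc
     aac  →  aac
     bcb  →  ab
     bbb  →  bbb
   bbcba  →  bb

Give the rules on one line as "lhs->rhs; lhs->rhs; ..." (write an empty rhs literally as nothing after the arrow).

ba->b; bc->a; cb->

  | aaabb
  | baacbc => bacbc => bcbc => abc => aa
  | aacbc => aac
  | bcbc => abc => aa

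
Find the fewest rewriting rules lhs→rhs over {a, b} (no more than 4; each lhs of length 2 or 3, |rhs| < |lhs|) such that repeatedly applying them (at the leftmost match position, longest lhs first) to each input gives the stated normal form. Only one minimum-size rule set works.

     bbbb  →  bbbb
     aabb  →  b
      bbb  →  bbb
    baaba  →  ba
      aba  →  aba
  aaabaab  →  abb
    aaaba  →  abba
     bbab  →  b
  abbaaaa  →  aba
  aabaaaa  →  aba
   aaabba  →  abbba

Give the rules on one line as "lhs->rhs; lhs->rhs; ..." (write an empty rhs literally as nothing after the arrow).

aaa->ab; aab->; bab->

  | bbbb
  | aabb => b
  | bbb
  | baaba => ba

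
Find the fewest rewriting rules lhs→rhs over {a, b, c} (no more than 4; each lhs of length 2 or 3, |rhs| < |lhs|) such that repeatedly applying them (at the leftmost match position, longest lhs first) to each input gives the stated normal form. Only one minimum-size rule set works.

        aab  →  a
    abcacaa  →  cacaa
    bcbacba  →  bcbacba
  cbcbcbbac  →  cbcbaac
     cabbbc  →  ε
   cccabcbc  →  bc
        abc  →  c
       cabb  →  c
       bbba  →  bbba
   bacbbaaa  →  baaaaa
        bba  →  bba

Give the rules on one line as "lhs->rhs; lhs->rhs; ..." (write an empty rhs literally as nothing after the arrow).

ab->; abb->ab; cbb->a; cc->

  | aab => a
  | abcacaa => cacaa
  | bcbacba
  | cbcbcbbac => cbcbaac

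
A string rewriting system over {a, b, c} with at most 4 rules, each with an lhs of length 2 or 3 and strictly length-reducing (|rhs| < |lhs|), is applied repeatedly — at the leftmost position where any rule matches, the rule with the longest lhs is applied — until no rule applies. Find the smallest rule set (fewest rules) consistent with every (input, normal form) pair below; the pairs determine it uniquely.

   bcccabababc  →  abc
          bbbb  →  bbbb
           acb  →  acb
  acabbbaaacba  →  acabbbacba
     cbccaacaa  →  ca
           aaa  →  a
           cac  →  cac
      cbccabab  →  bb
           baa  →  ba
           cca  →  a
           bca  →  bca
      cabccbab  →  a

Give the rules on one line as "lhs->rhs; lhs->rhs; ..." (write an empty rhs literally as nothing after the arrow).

  | bcccabababc => bacabababc => bacaaabc => bababc => aabc => abc
  | bbbb
  | acb
  | acabbbaaacba => acabbbaacba => acabbbacba

aa->a; bab->a; caa->b; cc->a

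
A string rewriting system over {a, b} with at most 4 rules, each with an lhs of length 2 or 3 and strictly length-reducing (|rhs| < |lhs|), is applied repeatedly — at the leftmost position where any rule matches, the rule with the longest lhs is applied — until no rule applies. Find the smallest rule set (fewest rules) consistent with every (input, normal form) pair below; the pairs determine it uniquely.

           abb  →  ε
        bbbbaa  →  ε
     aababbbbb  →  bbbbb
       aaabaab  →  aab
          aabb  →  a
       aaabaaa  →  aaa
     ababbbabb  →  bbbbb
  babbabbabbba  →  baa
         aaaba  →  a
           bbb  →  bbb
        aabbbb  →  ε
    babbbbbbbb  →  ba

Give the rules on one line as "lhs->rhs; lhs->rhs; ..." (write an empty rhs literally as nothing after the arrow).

  | abb => ε
  | bbbbaa => bba => ε
  | aababbbbb => abbbbbbb => bbbbb
  | aaabaab => aabbab => aab

aba->bb; abb->; bab->ba; bba->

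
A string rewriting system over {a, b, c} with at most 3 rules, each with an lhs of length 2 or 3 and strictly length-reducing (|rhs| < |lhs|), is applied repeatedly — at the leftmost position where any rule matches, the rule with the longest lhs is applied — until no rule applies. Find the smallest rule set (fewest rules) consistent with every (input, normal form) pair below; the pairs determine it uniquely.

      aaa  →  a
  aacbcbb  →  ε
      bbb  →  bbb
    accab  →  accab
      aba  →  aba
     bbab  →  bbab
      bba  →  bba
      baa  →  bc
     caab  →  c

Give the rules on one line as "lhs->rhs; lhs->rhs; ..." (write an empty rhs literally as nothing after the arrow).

aa->c; aaa->a; cb->

  | aaa => a
  | aacbcbb => ccbcbb => ccbb => cb => ε
  | bbb
  | accab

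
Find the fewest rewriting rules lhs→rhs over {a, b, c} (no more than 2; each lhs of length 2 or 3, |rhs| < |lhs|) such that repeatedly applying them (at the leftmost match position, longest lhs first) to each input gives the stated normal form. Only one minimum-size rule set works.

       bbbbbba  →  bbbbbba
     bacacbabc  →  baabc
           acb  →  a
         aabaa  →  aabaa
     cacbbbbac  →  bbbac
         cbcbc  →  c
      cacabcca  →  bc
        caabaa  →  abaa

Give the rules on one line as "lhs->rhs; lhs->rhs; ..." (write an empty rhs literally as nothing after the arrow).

ca->; cb->

  | bbbbbba
  | bacacbabc => bacbabc => baabc
  | acb => a
  | aabaa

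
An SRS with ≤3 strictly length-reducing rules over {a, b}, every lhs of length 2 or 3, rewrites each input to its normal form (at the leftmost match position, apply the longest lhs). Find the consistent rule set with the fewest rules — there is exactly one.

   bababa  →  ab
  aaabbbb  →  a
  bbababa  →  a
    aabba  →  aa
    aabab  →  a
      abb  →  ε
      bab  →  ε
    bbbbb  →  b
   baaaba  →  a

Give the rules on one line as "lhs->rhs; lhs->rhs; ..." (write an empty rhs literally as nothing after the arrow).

abb->; ba->b; bb->

  | bababa => bbaba => aba => ab
  | aaabbbb => aabb => a
  | bbababa => ababa => abba => a
  | aabba => aa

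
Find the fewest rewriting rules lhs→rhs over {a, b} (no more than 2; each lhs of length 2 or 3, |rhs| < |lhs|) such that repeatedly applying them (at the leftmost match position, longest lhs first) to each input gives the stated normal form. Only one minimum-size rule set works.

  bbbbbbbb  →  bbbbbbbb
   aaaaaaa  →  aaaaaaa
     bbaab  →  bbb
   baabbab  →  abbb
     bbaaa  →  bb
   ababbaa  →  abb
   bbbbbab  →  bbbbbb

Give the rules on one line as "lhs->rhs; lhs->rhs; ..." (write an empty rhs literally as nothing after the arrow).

  | bbbbbbbb
  | aaaaaaa
  | bbaab => bbab => bbb
  | baabbab => abbab => abbb

ba->; bba->bb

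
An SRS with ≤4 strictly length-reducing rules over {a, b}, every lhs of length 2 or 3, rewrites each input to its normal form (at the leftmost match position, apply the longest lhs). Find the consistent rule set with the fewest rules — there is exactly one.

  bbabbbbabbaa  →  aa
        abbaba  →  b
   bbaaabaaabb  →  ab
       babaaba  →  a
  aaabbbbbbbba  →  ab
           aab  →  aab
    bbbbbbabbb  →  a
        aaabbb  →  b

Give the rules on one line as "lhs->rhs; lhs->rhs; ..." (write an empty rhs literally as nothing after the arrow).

aaa->bb; ba->; bb->; bba->ab

  | bbabbbbabbaa => abbbbbabbaa => abbbabbaa => ababbaa => abbaa => aaba => aa
  | abbaba => aabba => aaab => bbb => b
  | bbaaabaaabb => abaabaaabb => aabaaabb => aaaabb => bbabb => abbb => ab
  | babaaba => baaba => aba => a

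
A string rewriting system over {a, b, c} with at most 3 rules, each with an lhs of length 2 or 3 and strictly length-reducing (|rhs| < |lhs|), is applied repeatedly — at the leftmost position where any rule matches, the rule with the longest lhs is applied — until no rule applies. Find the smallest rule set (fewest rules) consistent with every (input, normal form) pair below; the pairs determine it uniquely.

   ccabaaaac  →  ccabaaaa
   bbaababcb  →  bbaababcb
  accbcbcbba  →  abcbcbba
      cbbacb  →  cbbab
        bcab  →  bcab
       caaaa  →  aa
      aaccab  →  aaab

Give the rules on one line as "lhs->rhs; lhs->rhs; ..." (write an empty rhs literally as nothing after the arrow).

ac->a; caa->

  | ccabaaaac => ccabaaaa
  | bbaababcb
  | accbcbcbba => acbcbcbba => abcbcbba
  | cbbacb => cbbab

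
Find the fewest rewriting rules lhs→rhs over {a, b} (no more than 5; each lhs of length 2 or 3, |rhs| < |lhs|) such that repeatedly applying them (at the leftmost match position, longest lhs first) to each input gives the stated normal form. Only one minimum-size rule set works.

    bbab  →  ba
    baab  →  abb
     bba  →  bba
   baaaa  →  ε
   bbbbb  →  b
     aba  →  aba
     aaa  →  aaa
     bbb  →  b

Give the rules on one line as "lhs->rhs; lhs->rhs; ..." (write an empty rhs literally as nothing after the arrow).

  | bbab => ba
  | baab => abb
  | bba
  | baaaa => abaa => aab => ε

aab->; baa->ab; bab->a; bbb->b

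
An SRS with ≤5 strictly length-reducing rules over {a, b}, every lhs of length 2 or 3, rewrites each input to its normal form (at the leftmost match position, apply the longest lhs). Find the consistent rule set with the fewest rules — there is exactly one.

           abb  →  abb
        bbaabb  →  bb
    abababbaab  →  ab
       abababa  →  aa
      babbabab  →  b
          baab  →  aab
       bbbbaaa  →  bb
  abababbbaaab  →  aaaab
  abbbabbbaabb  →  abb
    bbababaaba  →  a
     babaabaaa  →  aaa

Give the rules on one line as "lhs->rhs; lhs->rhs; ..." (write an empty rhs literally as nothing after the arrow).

ba->a; bab->bb; bba->bb; bbb->b

  | abb
  | bbaabb => bbabb => bbbb => bb
  | abababbaab => abbabbaab => abbbbaab => abbaab => abbab => abbb => ab
  | abababa => abbaba => abbba => aba => aa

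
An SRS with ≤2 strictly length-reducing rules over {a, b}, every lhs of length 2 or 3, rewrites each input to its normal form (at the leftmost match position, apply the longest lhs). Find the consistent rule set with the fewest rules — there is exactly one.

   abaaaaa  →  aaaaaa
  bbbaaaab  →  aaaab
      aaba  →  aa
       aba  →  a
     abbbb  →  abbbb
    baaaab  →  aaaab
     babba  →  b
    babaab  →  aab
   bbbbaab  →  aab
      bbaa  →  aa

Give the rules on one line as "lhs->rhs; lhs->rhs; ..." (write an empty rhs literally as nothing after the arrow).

  | abaaaaa => aaaaaa
  | bbbaaaab => bbaaaab => baaaab => aaaab
  | aaba => aa
  | aba => a

ba->; baa->aa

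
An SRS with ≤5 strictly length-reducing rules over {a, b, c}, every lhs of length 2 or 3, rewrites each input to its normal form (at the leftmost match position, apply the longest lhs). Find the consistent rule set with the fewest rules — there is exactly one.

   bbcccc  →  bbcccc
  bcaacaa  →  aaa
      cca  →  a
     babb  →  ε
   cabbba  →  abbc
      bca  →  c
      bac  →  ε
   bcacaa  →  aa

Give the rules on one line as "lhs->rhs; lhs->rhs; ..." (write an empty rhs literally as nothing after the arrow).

ba->c; bac->; ca->a; cbb->

  | bbcccc
  | bcaacaa => baacaa => cacaa => acaa => aaa
  | cca => ca => a
  | babb => cbb => ε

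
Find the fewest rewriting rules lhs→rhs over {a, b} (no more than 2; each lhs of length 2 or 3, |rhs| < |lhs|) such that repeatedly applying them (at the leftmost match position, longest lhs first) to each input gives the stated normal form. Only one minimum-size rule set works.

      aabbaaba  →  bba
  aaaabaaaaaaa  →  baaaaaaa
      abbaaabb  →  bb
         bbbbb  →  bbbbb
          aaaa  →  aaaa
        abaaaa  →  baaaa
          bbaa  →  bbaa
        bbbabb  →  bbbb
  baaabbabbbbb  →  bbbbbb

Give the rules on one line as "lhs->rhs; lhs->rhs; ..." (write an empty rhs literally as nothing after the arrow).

ab->b; abb->b

  | aabbaaba => abaaba => baaba => baba => bba
  | aaaabaaaaaaa => aaabaaaaaaa => aabaaaaaaa => abaaaaaaa => baaaaaaa
  | abbaaabb => baaabb => baab => bab => bb
  | bbbbb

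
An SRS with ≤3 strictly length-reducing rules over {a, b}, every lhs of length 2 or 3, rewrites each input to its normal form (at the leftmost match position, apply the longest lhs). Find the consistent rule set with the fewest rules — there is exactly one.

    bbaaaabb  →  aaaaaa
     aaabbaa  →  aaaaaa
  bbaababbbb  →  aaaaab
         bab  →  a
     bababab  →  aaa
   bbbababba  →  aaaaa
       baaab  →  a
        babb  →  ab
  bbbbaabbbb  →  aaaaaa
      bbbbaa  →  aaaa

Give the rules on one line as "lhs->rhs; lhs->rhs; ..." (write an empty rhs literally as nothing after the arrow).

ba->b; bb->a

  | bbaaaabb => aaaaabb => aaaaaa
  | aaabbaa => aaaaaa
  | bbaababbbb => aaababbbb => aaabbbbb => aaaabbb => aaaaab
  | bab => bb => a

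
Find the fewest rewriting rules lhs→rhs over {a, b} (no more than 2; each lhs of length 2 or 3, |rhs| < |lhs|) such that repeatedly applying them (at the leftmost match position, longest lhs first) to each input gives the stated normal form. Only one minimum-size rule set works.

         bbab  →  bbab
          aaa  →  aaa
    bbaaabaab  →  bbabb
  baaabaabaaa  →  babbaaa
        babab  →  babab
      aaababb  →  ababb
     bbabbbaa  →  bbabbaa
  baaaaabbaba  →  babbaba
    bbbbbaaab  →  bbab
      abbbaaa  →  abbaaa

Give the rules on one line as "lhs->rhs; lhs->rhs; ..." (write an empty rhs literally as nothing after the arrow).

  | bbab
  | aaa
  | bbaaabaab => bbabaab => bbabb
  | baaabaabaaa => babaabaaa => babbaaa

aab->b; bbb->bb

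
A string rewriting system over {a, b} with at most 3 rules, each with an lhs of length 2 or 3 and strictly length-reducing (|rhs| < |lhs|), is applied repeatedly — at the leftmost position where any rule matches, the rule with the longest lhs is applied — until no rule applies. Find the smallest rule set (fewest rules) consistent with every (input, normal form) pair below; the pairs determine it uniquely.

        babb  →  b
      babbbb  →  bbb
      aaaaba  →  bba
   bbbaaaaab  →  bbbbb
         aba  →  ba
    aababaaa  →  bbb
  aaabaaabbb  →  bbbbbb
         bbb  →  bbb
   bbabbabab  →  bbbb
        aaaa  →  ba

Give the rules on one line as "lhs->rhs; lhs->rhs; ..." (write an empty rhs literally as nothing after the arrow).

  | babb => b
  | babbbb => bbb
  | aaaaba => baba => bba
  | bbbaaaaab => bbbbaab => bbbbab => bbbbb

aaa->b; ab->b; abb->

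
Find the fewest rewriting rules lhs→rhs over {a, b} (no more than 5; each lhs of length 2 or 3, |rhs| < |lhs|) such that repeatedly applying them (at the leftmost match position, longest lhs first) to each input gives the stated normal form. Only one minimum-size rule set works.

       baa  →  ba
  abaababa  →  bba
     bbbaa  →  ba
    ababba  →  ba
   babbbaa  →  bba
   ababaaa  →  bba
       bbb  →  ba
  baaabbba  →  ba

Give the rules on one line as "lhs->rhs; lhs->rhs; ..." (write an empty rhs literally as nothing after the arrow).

  | baa => ba
  | abaababa => baababa => baba => bba
  | bbbaa => baaa => baa => ba
  | ababba => babba => bbba => baa => ba

aa->a; aab->; ab->b; bbb->ba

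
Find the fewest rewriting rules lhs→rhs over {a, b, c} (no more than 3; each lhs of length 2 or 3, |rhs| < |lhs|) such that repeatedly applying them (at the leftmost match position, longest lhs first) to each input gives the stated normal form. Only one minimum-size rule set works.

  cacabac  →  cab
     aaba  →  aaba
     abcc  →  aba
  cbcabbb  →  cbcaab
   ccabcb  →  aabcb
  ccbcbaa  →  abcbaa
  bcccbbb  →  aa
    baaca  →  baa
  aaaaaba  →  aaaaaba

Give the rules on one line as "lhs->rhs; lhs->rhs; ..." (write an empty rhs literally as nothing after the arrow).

  | cacabac => cabac => cab
  | aaba
  | abcc => aba
  | cbcabbb => cbcaab

ac->; bb->a; cc->a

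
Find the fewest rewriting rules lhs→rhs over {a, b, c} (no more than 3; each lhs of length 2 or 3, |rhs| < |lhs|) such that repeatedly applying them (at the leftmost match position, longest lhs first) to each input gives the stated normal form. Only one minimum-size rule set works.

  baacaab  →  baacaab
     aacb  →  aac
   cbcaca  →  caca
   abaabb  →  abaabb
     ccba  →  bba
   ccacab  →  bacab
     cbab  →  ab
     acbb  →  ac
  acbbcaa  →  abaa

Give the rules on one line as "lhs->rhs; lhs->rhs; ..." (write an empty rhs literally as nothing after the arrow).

  | baacaab
  | aacb => aac
  | cbcaca => caca
  | abaabb

acb->ac; cb->; cc->b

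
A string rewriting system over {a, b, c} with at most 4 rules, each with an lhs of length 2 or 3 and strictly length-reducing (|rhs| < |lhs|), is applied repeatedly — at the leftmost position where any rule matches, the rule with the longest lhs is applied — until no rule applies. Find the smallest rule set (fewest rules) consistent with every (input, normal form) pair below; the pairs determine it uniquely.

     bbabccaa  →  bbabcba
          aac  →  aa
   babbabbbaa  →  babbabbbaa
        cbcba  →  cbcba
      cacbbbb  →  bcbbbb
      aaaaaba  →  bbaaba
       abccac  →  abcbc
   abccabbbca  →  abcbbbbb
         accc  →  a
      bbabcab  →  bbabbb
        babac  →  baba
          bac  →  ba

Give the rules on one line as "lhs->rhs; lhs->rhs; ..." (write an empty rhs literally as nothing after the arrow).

  | bbabccaa => bbabcba
  | aac => aa
  | babbabbbaa
  | cbcba

aaa->bb; ac->a; ca->b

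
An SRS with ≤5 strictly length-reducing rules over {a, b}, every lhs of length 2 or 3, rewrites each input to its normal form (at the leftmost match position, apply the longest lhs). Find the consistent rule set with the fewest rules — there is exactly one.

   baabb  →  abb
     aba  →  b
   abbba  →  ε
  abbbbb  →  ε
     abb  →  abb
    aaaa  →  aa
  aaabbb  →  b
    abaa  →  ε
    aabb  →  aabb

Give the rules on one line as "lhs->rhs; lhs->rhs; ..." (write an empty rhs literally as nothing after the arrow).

aaa->a; aba->b; ba->; bbb->ba

  | baabb => abb
  | aba => b
  | abbba => abaa => ba => ε
  | abbbbb => ababb => bbb => ba => ε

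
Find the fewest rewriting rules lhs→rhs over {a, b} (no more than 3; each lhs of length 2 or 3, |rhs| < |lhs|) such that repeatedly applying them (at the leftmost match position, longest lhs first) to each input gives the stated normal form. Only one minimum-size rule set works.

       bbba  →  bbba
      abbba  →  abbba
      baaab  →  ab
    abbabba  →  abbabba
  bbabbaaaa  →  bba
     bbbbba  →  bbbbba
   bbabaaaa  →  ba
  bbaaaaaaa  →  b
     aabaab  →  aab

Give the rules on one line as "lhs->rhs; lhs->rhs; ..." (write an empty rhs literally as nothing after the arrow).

  | bbba
  | abbba
  | baaab => ab
  | abbabba

aaa->b; baa->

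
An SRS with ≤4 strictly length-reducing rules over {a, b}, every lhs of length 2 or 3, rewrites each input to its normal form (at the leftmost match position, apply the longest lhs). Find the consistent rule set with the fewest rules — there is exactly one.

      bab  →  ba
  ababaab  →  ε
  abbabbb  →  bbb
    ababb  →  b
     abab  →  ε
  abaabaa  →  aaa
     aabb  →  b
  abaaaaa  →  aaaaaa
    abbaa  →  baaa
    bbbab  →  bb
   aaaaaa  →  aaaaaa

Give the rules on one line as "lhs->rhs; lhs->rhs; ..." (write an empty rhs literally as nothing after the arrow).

  | bab => ba
  | ababaab => aabaab => aab => ε
  | abbabbb => baabbb => bbb
  | ababb => aabb => b

aab->; ab->a; abb->ba; bba->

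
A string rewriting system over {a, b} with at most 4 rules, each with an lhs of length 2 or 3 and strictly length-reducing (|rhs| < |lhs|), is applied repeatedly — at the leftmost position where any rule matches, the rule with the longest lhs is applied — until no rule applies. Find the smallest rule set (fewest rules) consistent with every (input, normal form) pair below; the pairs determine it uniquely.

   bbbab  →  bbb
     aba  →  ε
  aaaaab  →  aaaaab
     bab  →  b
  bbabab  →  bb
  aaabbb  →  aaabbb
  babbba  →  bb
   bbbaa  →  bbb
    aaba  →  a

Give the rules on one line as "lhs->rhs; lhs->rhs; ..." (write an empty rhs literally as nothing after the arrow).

aba->; ba->; baa->b

  | bbbab => bbb
  | aba => ε
  | aaaaab
  | bab => b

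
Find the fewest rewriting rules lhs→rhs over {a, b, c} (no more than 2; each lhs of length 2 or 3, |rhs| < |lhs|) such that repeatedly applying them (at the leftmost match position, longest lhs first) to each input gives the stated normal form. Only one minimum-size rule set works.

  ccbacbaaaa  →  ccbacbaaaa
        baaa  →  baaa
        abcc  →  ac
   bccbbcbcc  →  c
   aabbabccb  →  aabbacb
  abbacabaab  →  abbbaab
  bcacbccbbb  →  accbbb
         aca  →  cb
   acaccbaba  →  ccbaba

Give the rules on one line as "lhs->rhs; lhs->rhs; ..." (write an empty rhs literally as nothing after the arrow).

aca->cb; bc->

  | ccbacbaaaa
  | baaa
  | abcc => ac
  | bccbbcbcc => cbbcbcc => cbbcc => cbc => c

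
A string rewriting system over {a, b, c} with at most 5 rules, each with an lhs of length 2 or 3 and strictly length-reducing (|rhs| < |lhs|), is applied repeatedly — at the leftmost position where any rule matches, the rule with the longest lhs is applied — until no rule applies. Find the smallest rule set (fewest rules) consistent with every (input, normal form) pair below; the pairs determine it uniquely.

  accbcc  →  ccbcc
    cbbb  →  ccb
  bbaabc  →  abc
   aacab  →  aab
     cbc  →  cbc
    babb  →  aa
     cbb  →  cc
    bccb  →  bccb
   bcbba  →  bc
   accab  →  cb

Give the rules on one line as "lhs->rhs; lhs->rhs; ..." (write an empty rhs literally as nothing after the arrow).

acc->cc; bac->aa; bb->c; ca->

  | accbcc => ccbcc
  | cbbb => ccb
  | bbaabc => caabc => abc
  | aacab => aab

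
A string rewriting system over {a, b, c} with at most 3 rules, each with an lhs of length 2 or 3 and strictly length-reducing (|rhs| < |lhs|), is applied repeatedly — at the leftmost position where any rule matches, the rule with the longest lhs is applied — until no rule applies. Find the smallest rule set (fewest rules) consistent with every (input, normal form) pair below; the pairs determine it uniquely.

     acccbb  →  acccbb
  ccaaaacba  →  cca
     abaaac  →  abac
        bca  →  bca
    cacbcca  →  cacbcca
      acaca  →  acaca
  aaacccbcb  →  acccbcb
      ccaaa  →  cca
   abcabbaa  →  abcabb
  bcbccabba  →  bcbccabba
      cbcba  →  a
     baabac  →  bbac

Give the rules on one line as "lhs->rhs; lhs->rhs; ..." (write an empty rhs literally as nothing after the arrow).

  | acccbb
  | ccaaaacba => ccaacba => cccba => cca
  | abaaac => abac
  | bca

aa->; cba->a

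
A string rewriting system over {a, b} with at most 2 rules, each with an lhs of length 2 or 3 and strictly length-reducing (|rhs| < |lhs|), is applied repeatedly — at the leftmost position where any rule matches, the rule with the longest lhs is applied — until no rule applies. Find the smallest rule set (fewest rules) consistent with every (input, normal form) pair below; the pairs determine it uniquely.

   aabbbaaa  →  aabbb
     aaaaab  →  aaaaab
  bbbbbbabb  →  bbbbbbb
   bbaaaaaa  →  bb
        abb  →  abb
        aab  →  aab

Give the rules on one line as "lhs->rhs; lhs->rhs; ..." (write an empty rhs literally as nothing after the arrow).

ba->b; bab->b

  | aabbbaaa => aabbbaa => aabbba => aabbb
  | aaaaab
  | bbbbbbabb => bbbbbbb
  | bbaaaaaa => bbaaaaa => bbaaaa => bbaaa => bbaa => bba => bb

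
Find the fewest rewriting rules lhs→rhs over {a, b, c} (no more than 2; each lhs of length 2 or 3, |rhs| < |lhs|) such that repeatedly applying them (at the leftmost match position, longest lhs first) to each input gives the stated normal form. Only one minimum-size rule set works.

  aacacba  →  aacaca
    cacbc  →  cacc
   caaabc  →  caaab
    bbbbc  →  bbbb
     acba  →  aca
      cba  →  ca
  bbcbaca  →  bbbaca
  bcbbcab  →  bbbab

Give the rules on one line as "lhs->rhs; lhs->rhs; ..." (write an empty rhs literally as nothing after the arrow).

  | aacacba => aacaca
  | cacbc => cacc
  | caaabc => caaab
  | bbbbc => bbbb

bc->b; cb->c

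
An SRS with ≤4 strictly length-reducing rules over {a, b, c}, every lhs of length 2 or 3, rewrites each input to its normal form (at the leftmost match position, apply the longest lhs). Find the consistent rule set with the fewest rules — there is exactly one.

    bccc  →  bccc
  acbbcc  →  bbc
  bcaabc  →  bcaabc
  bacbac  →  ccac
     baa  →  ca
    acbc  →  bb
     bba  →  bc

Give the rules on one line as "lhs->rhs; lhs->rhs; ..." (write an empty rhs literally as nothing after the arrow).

acc->bb; ba->c; cb->c

  | bccc
  | acbbcc => acbcc => accc => bbc
  | bcaabc
  | bacbac => ccbac => ccac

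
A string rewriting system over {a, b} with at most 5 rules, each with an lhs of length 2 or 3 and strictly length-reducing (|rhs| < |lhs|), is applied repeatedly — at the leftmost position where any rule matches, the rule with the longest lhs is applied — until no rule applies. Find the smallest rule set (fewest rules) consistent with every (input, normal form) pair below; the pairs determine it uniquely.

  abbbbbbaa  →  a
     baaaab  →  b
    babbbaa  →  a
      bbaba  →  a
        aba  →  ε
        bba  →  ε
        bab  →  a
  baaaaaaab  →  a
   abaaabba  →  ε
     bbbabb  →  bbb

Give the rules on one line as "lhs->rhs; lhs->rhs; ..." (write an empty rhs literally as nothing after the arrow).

aa->; ab->a; ba->a; bba->

  | abbbbbbaa => abbbbbaa => abbbbaa => abbbaa => abbaa => abaa => aaa => a
  | baaaab => aaaab => aab => b
  | babbbaa => abbbaa => abbaa => abaa => aaa => a
  | bbaba => ba => a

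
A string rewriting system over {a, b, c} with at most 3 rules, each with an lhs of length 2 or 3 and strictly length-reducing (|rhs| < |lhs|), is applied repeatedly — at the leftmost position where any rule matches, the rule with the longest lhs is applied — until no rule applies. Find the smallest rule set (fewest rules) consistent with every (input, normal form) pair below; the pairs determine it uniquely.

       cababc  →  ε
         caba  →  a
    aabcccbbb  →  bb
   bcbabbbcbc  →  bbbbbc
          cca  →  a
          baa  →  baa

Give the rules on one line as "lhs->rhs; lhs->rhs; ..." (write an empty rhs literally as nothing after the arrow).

  | cababc => ccabc => abc => cc => ε
  | caba => cca => a
  | aabcccbbb => accccbbb => accbbb => abbb => cbb => bb
  | bcbabbbcbc => bbabbbcbc => bbcbbcbc => bbbbcbc => bbbbbc

ab->c; cb->b; cc->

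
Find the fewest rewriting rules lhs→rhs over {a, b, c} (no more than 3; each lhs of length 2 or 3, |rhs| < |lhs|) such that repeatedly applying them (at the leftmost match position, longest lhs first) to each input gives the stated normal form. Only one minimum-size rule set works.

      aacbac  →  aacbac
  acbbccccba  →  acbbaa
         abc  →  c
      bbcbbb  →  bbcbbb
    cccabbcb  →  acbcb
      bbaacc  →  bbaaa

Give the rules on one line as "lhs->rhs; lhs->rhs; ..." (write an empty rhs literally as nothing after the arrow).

ab->; cc->a

  | aacbac
  | acbbccccba => acbbaccba => acbbaaba => acbbaa
  | abc => c
  | bbcbbb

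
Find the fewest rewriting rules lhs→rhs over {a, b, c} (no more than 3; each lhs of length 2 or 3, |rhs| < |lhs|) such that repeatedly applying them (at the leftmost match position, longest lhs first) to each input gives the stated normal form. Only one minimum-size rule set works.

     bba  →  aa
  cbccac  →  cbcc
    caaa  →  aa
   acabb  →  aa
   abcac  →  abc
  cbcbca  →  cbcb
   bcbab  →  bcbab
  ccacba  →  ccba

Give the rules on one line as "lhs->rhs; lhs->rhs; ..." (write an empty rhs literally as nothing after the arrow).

  | bba => aa
  | cbccac => cbcc
  | caaa => aa
  | acabb => abb => aa

bb->a; ca->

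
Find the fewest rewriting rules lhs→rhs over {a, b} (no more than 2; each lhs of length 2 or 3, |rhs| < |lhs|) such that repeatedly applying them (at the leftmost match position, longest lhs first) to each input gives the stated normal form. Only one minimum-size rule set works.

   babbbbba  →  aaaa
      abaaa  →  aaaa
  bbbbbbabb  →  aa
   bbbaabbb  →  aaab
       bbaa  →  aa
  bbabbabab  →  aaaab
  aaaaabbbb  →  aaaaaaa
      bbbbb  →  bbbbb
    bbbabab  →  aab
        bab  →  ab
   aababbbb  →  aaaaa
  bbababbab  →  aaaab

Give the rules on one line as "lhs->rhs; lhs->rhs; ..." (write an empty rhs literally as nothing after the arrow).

abb->aa; ba->a

  | babbbbba => abbbbba => aabbba => aaaba => aaaa
  | abaaa => aaaa
  | bbbbbbabb => bbbbbabb => bbbbabb => bbbabb => bbabb => babb => abb => aa
  | bbbaabbb => bbaabbb => baabbb => aabbb => aaab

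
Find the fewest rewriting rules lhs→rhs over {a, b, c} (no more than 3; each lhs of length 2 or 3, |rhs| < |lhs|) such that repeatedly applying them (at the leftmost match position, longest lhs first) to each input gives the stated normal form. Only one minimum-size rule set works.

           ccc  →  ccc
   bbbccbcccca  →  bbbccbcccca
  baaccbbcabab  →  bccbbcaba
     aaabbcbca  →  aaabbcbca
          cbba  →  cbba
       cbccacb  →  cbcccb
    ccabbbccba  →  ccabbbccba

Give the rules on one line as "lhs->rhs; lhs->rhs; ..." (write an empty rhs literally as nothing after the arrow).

  | ccc
  | bbbccbcccca
  | baaccbbcabab => baccbbcabab => bccbbcabab => bccbbcaba
  | aaabbcbca

ac->c; bab->ba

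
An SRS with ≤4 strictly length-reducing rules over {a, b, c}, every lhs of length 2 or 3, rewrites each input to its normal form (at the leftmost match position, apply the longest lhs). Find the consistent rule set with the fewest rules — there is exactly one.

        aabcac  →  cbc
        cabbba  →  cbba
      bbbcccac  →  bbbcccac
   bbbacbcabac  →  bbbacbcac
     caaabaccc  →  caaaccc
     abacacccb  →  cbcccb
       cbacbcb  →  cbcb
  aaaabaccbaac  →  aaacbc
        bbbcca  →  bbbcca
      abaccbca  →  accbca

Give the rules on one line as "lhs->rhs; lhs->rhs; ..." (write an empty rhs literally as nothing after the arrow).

ab->; aca->cb; cba->

  | aabcac => acac => cbc
  | cabbba => cbba
  | bbbcccac
  | bbbacbcabac => bbbacbcac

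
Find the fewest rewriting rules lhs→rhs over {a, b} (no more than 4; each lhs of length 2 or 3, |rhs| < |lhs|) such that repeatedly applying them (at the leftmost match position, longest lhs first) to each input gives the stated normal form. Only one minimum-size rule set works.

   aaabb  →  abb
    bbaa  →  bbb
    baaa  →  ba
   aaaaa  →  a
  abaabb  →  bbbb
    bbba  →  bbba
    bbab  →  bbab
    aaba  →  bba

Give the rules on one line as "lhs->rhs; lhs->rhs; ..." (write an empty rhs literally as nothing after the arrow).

  | aaabb => abb
  | bbaa => bbb
  | baaa => ba
  | aaaaa => aaa => a

aa->b; aaa->a; aba->ba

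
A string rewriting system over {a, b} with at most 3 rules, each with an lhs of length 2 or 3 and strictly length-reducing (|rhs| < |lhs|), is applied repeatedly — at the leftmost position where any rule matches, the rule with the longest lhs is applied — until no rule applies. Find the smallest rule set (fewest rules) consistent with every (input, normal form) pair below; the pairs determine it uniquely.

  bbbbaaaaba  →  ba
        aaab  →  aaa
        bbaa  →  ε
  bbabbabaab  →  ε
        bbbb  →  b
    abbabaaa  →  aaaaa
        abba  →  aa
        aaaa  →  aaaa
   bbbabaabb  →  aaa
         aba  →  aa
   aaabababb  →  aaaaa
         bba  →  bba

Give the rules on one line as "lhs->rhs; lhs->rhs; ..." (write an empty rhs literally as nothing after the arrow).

  | bbbbaaaaba => baaaaba => bbaaba => bbbba => ba
  | aaab => aaa
  | bbaa => bbb => ε
  | bbabbabaab => bbababaab => bbaabaab => bbbbaab => baab => bbb => ε

ab->a; baa->bb; bbb->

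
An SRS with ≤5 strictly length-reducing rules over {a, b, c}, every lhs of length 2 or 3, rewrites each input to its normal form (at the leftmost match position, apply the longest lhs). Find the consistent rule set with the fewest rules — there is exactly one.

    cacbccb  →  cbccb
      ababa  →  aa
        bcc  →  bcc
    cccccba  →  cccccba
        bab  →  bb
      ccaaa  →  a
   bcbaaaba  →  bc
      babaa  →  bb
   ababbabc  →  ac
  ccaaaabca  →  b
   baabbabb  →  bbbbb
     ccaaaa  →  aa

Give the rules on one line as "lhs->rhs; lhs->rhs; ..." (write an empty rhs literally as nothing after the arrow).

ab->b; aba->bc; bcb->a; ca->

  | cacbccb => cbccb
  | ababa => bcba => aa
  | bcc
  | cccccba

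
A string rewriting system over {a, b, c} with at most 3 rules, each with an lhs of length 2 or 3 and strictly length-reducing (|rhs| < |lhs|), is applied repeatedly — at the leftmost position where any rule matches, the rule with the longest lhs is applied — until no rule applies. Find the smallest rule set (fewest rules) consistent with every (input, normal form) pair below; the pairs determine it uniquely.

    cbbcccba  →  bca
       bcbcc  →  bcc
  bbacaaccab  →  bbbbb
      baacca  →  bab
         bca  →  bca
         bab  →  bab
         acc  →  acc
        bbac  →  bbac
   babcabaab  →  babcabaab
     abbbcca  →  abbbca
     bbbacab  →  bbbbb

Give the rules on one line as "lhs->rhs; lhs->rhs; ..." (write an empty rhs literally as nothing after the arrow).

  | cbbcccba => bcccba => bcca => bca
  | bcbcc => bcc
  | bbacaaccab => bbbaccab => bbbacab => bbbbb
  | baacca => baaca => bab

aca->b; cb->; cca->ca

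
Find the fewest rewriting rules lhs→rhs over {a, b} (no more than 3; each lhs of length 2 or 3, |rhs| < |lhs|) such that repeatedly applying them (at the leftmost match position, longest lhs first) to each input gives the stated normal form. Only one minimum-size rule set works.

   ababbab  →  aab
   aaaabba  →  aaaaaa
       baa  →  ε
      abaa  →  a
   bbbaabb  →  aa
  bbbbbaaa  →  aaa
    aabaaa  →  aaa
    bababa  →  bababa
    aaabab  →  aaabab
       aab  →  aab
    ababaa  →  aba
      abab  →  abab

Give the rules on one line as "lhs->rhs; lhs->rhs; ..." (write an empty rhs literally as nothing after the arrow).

baa->; bb->a

  | ababbab => abaaab => aab
  | aaaabba => aaaaaa
  | baa => ε
  | abaa => a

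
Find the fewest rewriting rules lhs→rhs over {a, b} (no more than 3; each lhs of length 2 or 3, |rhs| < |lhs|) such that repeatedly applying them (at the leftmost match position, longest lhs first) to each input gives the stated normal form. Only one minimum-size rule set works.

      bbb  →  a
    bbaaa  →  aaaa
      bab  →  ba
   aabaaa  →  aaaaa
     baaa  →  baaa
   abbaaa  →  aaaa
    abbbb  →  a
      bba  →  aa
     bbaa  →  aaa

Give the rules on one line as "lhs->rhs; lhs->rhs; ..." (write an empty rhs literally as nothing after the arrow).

  | bbb => ab => a
  | bbaaa => aaaa
  | bab => ba
  | aabaaa => aaaaa

ab->a; bb->a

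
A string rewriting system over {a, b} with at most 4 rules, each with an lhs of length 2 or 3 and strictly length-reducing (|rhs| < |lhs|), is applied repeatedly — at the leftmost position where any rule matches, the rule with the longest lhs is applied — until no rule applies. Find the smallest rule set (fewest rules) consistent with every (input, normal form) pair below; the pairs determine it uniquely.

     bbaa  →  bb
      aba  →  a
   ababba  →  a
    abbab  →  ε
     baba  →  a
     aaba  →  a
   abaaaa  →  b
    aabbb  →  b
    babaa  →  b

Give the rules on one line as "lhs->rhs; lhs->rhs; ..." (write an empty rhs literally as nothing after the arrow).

ab->; aba->ba; ba->a; baa->b

  | bbaa => bb
  | aba => ba => a
  | ababba => babba => abba => ba => a
  | abbab => bab => ab => ε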